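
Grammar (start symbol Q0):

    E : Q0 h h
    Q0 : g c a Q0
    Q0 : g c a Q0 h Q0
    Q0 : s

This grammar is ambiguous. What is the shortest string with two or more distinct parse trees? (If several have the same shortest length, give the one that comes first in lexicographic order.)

length 1: no string has ≥2 trees
length 4: no string has ≥2 trees
length 6: no string has ≥2 trees
length 7: no string has ≥2 trees
length 9: g c a g c a s h s has 2 parse trees

Two derivations of g c a g c a s h s:
  Q0 ⇒ g c a Q0 ⇒ g c a g c a Q0 h Q0 ⇒ g c a g c a s h Q0 ⇒ g c a g c a s h s
  Q0 ⇒ g c a Q0 h Q0 ⇒ g c a g c a Q0 h Q0 ⇒ g c a g c a s h Q0 ⇒ g c a g c a s h s

g c a g c a s h s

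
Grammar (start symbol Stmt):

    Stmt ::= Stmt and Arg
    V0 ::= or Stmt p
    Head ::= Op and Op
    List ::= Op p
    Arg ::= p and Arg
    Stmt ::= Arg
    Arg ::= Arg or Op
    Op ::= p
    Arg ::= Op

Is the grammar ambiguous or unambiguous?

Ambiguous

Witness: p and p

Derivation 1: Stmt ⇒ Stmt and Arg ⇒ Arg and Arg ⇒ Op and Arg ⇒ p and Arg ⇒ p and Op ⇒ p and p
Derivation 2: Stmt ⇒ Arg ⇒ p and Arg ⇒ p and Op ⇒ p and p

Two distinct leftmost derivations for the same string.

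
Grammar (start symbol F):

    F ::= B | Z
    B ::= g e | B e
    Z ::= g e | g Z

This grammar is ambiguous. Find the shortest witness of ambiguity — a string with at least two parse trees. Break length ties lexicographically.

length 2: g e has 2 parse trees

Two derivations of g e:
  F ⇒ B ⇒ g e
  F ⇒ Z ⇒ g e

g e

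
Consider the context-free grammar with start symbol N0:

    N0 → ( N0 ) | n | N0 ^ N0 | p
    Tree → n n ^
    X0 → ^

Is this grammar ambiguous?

Witness: n ^ n ^ n

Derivation 1: N0 ⇒ N0 ^ N0 ⇒ n ^ N0 ⇒ n ^ N0 ^ N0 ⇒ n ^ n ^ N0 ⇒ n ^ n ^ n
Derivation 2: N0 ⇒ N0 ^ N0 ⇒ N0 ^ N0 ^ N0 ⇒ n ^ N0 ^ N0 ⇒ n ^ n ^ N0 ⇒ n ^ n ^ n

Two distinct leftmost derivations for the same string.

Ambiguous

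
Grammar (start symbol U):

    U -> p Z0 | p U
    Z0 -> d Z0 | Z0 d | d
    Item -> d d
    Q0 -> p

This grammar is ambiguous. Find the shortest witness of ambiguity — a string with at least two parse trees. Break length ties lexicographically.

p d d

length 2: no string has ≥2 trees
length 3: p d d has 2 parse trees

Two derivations of p d d:
  U ⇒ p Z0 ⇒ p d Z0 ⇒ p d d
  U ⇒ p Z0 ⇒ p Z0 d ⇒ p d d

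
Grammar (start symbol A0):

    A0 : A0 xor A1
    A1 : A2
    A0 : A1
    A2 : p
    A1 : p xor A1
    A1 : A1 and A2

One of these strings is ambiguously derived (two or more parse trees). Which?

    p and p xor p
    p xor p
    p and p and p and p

p xor p

p and p xor p: 1 tree
p xor p: 2 trees
p and p and p and p: 1 tree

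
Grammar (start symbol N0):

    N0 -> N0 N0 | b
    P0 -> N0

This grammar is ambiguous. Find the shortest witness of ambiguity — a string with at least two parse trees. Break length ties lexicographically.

length 1: no string has ≥2 trees
length 2: no string has ≥2 trees
length 3: b b b has 2 parse trees

Two derivations of b b b:
  N0 ⇒ N0 N0 ⇒ N0 N0 N0 ⇒ b N0 N0 ⇒ b b N0 ⇒ b b b
  N0 ⇒ N0 N0 ⇒ b N0 ⇒ b N0 N0 ⇒ b b N0 ⇒ b b b

b b b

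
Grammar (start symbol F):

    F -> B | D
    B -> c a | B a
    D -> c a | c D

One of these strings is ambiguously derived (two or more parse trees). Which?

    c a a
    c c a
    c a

c a

c a a: 1 tree
c c a: 1 tree
c a: 2 trees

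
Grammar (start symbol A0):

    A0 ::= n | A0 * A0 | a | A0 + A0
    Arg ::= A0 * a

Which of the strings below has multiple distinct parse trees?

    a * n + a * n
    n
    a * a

a * n + a * n

a * n + a * n: 5 trees
n: 1 tree
a * a: 1 tree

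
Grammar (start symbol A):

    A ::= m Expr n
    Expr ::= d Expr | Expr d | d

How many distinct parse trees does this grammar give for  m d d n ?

Parse trees for m d d n:
  [A m [Expr d [Expr d]] n]
  [A m [Expr [Expr d] d] n]

2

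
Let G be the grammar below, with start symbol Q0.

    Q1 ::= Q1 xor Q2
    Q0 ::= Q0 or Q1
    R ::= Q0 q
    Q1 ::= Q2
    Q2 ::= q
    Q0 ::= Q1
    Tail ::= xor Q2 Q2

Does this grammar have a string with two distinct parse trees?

Unambiguous

(Tail, R are unreachable from Q0, so their rules don't affect L(Q0).) The grammar is stratified — Q0 handles 'or' (left-recursive), Q1 handles 'xor', Q2 atoms. Each operator has a fixed associativity and precedence level, so every string has one parse.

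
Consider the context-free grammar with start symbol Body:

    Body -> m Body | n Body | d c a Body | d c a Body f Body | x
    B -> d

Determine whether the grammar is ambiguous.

Ambiguous

Witness: d c a d c a x f x

Derivation 1: Body ⇒ d c a Body ⇒ d c a d c a Body f Body ⇒ d c a d c a x f Body ⇒ d c a d c a x f x
Derivation 2: Body ⇒ d c a Body f Body ⇒ d c a d c a Body f Body ⇒ d c a d c a x f Body ⇒ d c a d c a x f x

Two distinct leftmost derivations for the same string.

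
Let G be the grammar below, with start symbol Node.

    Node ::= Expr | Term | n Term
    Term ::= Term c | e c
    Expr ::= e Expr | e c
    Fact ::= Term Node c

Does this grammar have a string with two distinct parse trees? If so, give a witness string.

Witness: e c

Derivation 1: Node ⇒ Expr ⇒ e c
Derivation 2: Node ⇒ Term ⇒ e c

Two distinct leftmost derivations for the same string.

Ambiguous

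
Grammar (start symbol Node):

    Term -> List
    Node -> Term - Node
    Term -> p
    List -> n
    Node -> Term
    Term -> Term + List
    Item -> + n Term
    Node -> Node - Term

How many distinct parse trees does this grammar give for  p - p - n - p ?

Parse trees for p - p - n - p:
  [Node [Term p] - [Node [Term p] - [Node [Term [List n]] - [Node [Term p]]]]]
  [Node [Term p] - [Node [Term p] - [Node [Node [Term [List n]]] - [Term p]]]]
  [Node [Term p] - [Node [Node [Term p] - [Node [Term [List n]]]] - [Term p]]]
  [Node [Term p] - [Node [Node [Node [Term p]] - [Term [List n]]] - [Term p]]]
  [Node [Node [Term p] - [Node [Term p] - [Node [Term [List n]]]]] - [Term p]]
  [Node [Node [Term p] - [Node [Node [Term p]] - [Term [List n]]]] - [Term p]]
  [Node [Node [Node [Term p] - [Node [Term p]]] - [Term [List n]]] - [Term p]]
  [Node [Node [Node [Node [Term p]] - [Term p]] - [Term [List n]]] - [Term p]]

8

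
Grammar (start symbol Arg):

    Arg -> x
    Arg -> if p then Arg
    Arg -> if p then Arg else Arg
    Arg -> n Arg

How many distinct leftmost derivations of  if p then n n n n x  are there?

1

Parse trees for if p then n n n n x:
  [Arg if p then [Arg n [Arg n [Arg n [Arg n [Arg x]]]]]]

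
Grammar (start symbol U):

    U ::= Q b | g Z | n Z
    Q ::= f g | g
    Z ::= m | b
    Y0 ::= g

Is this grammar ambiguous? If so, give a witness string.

Ambiguous

Witness: g b

Derivation 1: U ⇒ Q b ⇒ g b
Derivation 2: U ⇒ g Z ⇒ g b

Two distinct leftmost derivations for the same string.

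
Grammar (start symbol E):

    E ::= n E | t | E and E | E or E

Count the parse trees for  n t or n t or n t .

Parse trees for n t or n t or n t:
  [E n [E [E t] or [E n [E [E t] or [E n [E t]]]]]]
  [E n [E [E t] or [E [E n [E t]] or [E n [E t]]]]]
  [E n [E [E [E t] or [E n [E t]]] or [E n [E t]]]]
  [E [E n [E t]] or [E n [E [E t] or [E n [E t]]]]]
  [E [E n [E t]] or [E [E n [E t]] or [E n [E t]]]]
  [E [E n [E [E t] or [E n [E t]]]] or [E n [E t]]]
  [E [E [E n [E t]] or [E n [E t]]] or [E n [E t]]]

7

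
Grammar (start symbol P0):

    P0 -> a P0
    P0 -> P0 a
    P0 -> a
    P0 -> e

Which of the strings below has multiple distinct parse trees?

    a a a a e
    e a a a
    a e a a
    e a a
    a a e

a a a a e: 1 tree
e a a a: 1 tree
a e a a: 3 trees
e a a: 1 tree
a a e: 1 tree

a e a a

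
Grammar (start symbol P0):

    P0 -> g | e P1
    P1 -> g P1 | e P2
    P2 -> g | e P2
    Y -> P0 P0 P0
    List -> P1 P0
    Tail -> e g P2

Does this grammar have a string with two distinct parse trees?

(Y, List, Tail are unreachable from P0, so their rules don't affect L(P0).) Restricted to the reachable nonterminals, every rule has the form A → t or A → t B, and no two rules for the same A share a first terminal. The grammar encodes a DFA — one run per string.

Unambiguous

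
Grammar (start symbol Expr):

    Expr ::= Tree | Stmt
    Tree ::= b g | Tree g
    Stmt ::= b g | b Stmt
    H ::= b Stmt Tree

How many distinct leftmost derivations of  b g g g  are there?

Parse trees for b g g g:
  [Expr [Tree [Tree [Tree b g] g] g]]

1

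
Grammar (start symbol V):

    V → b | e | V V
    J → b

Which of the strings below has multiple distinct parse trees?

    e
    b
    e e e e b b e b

e e e e b b e b

e: 1 tree
b: 1 tree
e e e e b b e b: 429 trees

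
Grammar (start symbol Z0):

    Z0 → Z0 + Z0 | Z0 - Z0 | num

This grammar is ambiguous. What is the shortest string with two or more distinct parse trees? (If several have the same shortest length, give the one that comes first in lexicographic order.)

length 1: no string has ≥2 trees
length 3: no string has ≥2 trees
length 5: num + num + num has 2 parse trees

Two derivations of num + num + num:
  Z0 ⇒ Z0 + Z0 ⇒ Z0 + Z0 + Z0 ⇒ num + Z0 + Z0 ⇒ num + num + Z0 ⇒ num + num + num
  Z0 ⇒ Z0 + Z0 ⇒ num + Z0 ⇒ num + Z0 + Z0 ⇒ num + num + Z0 ⇒ num + num + num

num + num + num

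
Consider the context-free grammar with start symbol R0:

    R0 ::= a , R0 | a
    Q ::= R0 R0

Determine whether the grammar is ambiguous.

Unambiguous

(Q is unreachable from R0, so its rules don't affect L(R0).) The reachable grammar is A → atom sep A | atom. Each atom is followed by either the separator (recurse) or end-of-string (stop) — no choice point.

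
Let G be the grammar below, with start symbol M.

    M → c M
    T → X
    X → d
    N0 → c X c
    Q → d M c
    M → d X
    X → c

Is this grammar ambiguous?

Unambiguous

Only M, X are reachable from M; ignoring the rest: Each reachable nonterminal has at most one production per leading terminal, and all productions are right-linear; the derivation is determined token-by-token.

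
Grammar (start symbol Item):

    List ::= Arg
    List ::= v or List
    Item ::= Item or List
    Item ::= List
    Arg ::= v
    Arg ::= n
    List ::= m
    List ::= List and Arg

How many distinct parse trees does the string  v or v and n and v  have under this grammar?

Parse trees for v or v and n and v:
  [Item [Item [List [Arg v]]] or [List [List [List [Arg v]] and [Arg n]] and [Arg v]]]
  [Item [List v or [List [List [List [Arg v]] and [Arg n]] and [Arg v]]]]
  [Item [List [List v or [List [List [Arg v]] and [Arg n]]] and [Arg v]]]
  [Item [List [List [List v or [List [Arg v]]] and [Arg n]] and [Arg v]]]

4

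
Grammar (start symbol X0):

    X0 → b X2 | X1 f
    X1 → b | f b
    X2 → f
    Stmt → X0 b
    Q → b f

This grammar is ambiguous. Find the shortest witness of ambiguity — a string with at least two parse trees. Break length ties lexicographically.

b f

length 2: b f has 2 parse trees

Two derivations of b f:
  X0 ⇒ b X2 ⇒ b f
  X0 ⇒ X1 f ⇒ b f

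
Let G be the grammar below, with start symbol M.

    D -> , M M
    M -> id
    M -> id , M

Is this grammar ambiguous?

Unambiguous

Only M is reachable from M; ignoring the rest: Right-recursive list with a separator: after each atom, whether the separator follows determines the rule. One parse per string.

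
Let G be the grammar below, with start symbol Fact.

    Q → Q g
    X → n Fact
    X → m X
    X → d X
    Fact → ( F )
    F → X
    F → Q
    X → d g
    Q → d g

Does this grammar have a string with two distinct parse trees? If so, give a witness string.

Witness: ( d g )

Derivation 1: Fact ⇒ ( F ) ⇒ ( X ) ⇒ ( d g )
Derivation 2: Fact ⇒ ( F ) ⇒ ( Q ) ⇒ ( d g )

Two distinct leftmost derivations for the same string.

Ambiguous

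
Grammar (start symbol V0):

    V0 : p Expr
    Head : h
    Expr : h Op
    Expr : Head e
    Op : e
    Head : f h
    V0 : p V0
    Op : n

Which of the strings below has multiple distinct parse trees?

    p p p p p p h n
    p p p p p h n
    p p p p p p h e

p p p p p p h n: 1 tree
p p p p p h n: 1 tree
p p p p p p h e: 2 trees

p p p p p p h e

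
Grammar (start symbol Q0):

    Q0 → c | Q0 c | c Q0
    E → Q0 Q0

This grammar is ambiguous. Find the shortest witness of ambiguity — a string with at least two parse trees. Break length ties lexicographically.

c c

length 1: no string has ≥2 trees
length 2: c c has 2 parse trees

Two derivations of c c:
  Q0 ⇒ Q0 c ⇒ c c
  Q0 ⇒ c Q0 ⇒ c c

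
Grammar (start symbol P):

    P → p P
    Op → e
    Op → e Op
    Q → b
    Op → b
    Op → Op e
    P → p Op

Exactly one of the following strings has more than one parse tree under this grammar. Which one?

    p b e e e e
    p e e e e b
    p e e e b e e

p b e e e e: 1 tree
p e e e e b: 1 tree
p e e e b e e: 10 trees

p e e e b e e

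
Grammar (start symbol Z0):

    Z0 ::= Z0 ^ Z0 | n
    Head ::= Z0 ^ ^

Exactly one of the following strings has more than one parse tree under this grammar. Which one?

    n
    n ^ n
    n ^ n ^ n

n ^ n ^ n

n: 1 tree
n ^ n: 1 tree
n ^ n ^ n: 2 trees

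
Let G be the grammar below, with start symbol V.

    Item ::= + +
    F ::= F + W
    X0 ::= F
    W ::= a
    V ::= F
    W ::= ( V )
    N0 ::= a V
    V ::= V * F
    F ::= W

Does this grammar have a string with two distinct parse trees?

Unambiguous

(Item, X0, N0 are unreachable from V, so their rules don't affect L(V).) The grammar is stratified — V handles '*' (left-recursive), F handles '+', W atoms. Each operator has a fixed associativity and precedence level, so every string has one parse.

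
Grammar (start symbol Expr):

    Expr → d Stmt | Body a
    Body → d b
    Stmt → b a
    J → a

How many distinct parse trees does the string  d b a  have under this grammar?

Parse trees for d b a:
  [Expr d [Stmt b a]]
  [Expr [Body d b] a]

2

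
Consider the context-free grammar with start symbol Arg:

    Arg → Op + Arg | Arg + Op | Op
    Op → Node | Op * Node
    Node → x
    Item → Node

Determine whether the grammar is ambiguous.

Witness: x + x

Derivation 1: Arg ⇒ Op + Arg ⇒ Node + Arg ⇒ x + Arg ⇒ x + Op ⇒ x + Node ⇒ x + x
Derivation 2: Arg ⇒ Arg + Op ⇒ Op + Op ⇒ Node + Op ⇒ x + Op ⇒ x + Node ⇒ x + x

Two distinct leftmost derivations for the same string.

Ambiguous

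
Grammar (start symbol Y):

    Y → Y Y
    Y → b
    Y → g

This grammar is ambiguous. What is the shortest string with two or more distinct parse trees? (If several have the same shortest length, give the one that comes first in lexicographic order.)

b b b

length 1: no string has ≥2 trees
length 2: no string has ≥2 trees
length 3: b b b has 2 parse trees

Two derivations of b b b:
  Y ⇒ Y Y ⇒ Y Y Y ⇒ b Y Y ⇒ b b Y ⇒ b b b
  Y ⇒ Y Y ⇒ b Y ⇒ b Y Y ⇒ b b Y ⇒ b b b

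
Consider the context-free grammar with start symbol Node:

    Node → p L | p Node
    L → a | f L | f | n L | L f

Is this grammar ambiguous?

Ambiguous

Witness: p f f

Derivation 1: Node ⇒ p L ⇒ p f L ⇒ p f f
Derivation 2: Node ⇒ p L ⇒ p L f ⇒ p f f

Two distinct leftmost derivations for the same string.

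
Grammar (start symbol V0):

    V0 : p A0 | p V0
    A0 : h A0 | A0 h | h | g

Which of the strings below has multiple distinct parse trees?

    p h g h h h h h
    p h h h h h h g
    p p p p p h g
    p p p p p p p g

p h g h h h h h

p h g h h h h h: 6 trees
p h h h h h h g: 1 tree
p p p p p h g: 1 tree
p p p p p p p g: 1 tree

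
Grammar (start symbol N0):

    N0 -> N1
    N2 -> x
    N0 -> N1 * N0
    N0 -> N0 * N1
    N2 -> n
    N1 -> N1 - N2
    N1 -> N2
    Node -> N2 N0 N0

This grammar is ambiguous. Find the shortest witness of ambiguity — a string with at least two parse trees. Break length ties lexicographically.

length 1: no string has ≥2 trees
length 3: n * n has 2 parse trees

Two derivations of n * n:
  N0 ⇒ N1 * N0 ⇒ N2 * N0 ⇒ n * N0 ⇒ n * N1 ⇒ n * N2 ⇒ n * n
  N0 ⇒ N0 * N1 ⇒ N1 * N1 ⇒ N2 * N1 ⇒ n * N1 ⇒ n * N2 ⇒ n * n

n * n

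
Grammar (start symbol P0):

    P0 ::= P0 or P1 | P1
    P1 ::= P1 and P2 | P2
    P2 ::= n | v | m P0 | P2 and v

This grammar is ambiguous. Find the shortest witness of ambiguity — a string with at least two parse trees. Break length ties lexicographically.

n and v

length 1: no string has ≥2 trees
length 2: no string has ≥2 trees
length 3: n and v has 2 parse trees

Two derivations of n and v:
  P0 ⇒ P1 ⇒ P1 and P2 ⇒ P2 and P2 ⇒ n and P2 ⇒ n and v
  P0 ⇒ P1 ⇒ P2 ⇒ P2 and v ⇒ n and v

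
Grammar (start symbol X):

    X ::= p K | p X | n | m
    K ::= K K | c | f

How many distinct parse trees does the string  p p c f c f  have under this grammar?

Parse trees for p p c f c f:
  [X p [X p [K [K c] [K [K f] [K [K c] [K f]]]]]]
  [X p [X p [K [K c] [K [K [K f] [K c]] [K f]]]]]
  [X p [X p [K [K [K c] [K f]] [K [K c] [K f]]]]]
  [X p [X p [K [K [K c] [K [K f] [K c]]] [K f]]]]
  [X p [X p [K [K [K [K c] [K f]] [K c]] [K f]]]]

5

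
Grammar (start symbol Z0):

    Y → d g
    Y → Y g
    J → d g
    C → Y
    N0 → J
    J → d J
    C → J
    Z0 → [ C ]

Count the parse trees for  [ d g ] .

2

Parse trees for [ d g ]:
  [Z0 [ [C [Y d g]] ]]
  [Z0 [ [C [J d g]] ]]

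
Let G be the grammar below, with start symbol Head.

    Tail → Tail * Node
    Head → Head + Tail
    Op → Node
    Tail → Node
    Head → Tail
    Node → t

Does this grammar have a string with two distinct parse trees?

(Op is unreachable from Head, so its rules don't affect L(Head).) This is a standard precedence ladder (Head over Tail over Node), with each level left-recursive on its own operator ('+' at Head, '*' at Tail). That structure is LR(1), hence unambiguous.

Unambiguous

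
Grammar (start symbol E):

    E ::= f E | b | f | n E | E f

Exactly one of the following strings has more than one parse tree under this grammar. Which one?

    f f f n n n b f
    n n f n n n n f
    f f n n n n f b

f f f n n n b f: 7 trees
n n f n n n n f: 1 tree
f f n n n n f b: 1 tree

f f f n n n b f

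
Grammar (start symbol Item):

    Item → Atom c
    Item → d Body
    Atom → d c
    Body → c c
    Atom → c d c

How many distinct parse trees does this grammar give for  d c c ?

2

Parse trees for d c c:
  [Item [Atom d c] c]
  [Item d [Body c c]]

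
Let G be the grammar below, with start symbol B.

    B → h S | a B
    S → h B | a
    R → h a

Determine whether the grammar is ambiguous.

Only B, S are reachable from B; ignoring the rest: The reachable rules are right-linear with at most one rule per (nonterminal, next-terminal) pair. Each input token forces the next rule, so parsing is deterministic.

Unambiguous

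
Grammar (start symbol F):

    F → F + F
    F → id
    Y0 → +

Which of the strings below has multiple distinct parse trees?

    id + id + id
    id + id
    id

id + id + id: 2 trees
id + id: 1 tree
id: 1 tree

id + id + id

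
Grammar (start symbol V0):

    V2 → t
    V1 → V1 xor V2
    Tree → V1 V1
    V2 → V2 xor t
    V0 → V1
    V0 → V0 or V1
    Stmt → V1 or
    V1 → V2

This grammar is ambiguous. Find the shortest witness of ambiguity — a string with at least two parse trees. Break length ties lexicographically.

t xor t

length 1: no string has ≥2 trees
length 3: t xor t has 2 parse trees

Two derivations of t xor t:
  V0 ⇒ V1 ⇒ V1 xor V2 ⇒ V2 xor V2 ⇒ t xor V2 ⇒ t xor t
  V0 ⇒ V1 ⇒ V2 ⇒ V2 xor t ⇒ t xor t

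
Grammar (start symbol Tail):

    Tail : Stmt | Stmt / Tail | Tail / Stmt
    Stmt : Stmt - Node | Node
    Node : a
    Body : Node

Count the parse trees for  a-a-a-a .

Parse trees for a-a-a-a:
  [Tail [Stmt [Stmt [Stmt [Stmt [Node a]] - [Node a]] - [Node a]] - [Node a]]]

1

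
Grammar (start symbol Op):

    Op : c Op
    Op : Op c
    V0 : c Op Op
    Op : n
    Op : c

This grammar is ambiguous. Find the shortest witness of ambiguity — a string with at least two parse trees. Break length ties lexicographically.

c c

length 1: no string has ≥2 trees
length 2: c c has 2 parse trees

Two derivations of c c:
  Op ⇒ c Op ⇒ c c
  Op ⇒ Op c ⇒ c c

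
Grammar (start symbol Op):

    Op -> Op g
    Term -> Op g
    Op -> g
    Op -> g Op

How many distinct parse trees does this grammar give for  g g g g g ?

16

Parse trees for g g g g g (showing first 6 of 16):
  [Op [Op [Op [Op [Op g] g] g] g] g]
  [Op [Op [Op [Op g [Op g]] g] g] g]
  [Op [Op [Op g [Op [Op g] g]] g] g]
  [Op [Op [Op g [Op g [Op g]]] g] g]
  [Op [Op g [Op [Op [Op g] g] g]] g]
  [Op [Op g [Op [Op g [Op g]] g]] g]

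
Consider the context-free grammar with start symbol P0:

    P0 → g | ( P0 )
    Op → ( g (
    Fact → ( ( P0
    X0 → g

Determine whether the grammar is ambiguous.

Only P0 is reachable from P0; ignoring the rest: Each string is a nest of matched brackets around a single atom. An opening bracket forces the recursive rule; an atom forces the base rule.

Unambiguous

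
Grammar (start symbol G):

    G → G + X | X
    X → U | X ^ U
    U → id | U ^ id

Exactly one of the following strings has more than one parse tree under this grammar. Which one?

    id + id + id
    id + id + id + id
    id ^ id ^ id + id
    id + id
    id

id + id + id: 1 tree
id + id + id + id: 1 tree
id ^ id ^ id + id: 4 trees
id + id: 1 tree
id: 1 tree

id ^ id ^ id + id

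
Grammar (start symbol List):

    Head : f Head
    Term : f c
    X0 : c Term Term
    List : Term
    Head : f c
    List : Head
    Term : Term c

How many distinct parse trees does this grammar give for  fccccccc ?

Parse trees for fccccccc:
  [List [Term [Term [Term [Term [Term [Term [Term f c] c] c] c] c] c] c]]

1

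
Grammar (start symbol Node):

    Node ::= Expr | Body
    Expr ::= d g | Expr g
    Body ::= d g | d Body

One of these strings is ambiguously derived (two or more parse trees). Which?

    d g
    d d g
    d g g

d g

d g: 2 trees
d d g: 1 tree
d g g: 1 tree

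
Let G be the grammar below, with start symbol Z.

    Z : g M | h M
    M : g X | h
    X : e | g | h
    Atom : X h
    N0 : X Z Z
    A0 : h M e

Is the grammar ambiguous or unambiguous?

Only Z, M, X are reachable from Z; ignoring the rest: Restricted to the reachable nonterminals, every rule has the form A → t or A → t B, and no two rules for the same A share a first terminal. The grammar encodes a DFA — one run per string.

Unambiguous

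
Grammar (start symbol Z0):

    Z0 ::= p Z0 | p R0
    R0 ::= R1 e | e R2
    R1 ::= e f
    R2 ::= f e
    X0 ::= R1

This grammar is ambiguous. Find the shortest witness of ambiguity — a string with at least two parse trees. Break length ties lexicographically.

length 4: p e f e has 2 parse trees

Two derivations of p e f e:
  Z0 ⇒ p R0 ⇒ p R1 e ⇒ p e f e
  Z0 ⇒ p R0 ⇒ p e R2 ⇒ p e f e

p e f e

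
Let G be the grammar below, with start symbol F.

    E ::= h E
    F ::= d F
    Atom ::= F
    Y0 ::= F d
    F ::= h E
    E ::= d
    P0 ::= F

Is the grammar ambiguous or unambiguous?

Only F, E are reachable from F; ignoring the rest: Each reachable nonterminal has at most one production per leading terminal, and all productions are right-linear; the derivation is determined token-by-token.

Unambiguous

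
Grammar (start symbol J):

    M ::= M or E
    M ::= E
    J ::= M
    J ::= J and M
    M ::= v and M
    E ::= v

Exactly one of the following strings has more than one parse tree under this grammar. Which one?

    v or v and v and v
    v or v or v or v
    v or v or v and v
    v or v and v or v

v or v and v and v: 2 trees
v or v or v or v: 1 tree
v or v or v and v: 1 tree
v or v and v or v: 1 tree

v or v and v and v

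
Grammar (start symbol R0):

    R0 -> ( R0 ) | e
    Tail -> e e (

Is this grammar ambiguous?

(Tail is unreachable from R0, so its rules don't affect L(R0).) Each string is a nest of matched brackets around a single atom. An opening bracket forces the recursive rule; an atom forces the base rule.

Unambiguous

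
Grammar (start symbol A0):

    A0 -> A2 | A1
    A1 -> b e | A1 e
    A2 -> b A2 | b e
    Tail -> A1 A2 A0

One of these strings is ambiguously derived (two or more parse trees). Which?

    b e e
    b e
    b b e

b e

b e e: 1 tree
b e: 2 trees
b b e: 1 tree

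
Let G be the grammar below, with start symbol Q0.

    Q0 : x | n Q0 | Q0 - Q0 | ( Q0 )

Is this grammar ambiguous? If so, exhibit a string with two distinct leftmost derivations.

Witness: n x - x

Derivation 1: Q0 ⇒ n Q0 ⇒ n Q0 - Q0 ⇒ n x - Q0 ⇒ n x - x
Derivation 2: Q0 ⇒ Q0 - Q0 ⇒ n Q0 - Q0 ⇒ n x - Q0 ⇒ n x - x

Two distinct leftmost derivations for the same string.

Ambiguous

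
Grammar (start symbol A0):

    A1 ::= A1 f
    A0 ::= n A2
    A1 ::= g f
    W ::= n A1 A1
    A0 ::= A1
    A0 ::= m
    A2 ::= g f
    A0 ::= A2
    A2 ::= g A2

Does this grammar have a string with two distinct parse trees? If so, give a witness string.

Ambiguous

Witness: g f

Derivation 1: A0 ⇒ A1 ⇒ g f
Derivation 2: A0 ⇒ A2 ⇒ g f

Two distinct leftmost derivations for the same string.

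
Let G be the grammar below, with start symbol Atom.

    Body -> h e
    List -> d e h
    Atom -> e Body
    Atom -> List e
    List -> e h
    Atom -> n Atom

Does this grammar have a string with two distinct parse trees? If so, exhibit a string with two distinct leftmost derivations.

Ambiguous

Witness: e h e

Derivation 1: Atom ⇒ e Body ⇒ e h e
Derivation 2: Atom ⇒ List e ⇒ e h e

Two distinct leftmost derivations for the same string.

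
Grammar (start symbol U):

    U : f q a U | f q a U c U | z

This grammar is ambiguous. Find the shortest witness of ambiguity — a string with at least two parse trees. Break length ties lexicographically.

length 1: no string has ≥2 trees
length 4: no string has ≥2 trees
length 6: no string has ≥2 trees
length 7: no string has ≥2 trees
length 9: f q a f q a z c z has 2 parse trees

Two derivations of f q a f q a z c z:
  U ⇒ f q a U ⇒ f q a f q a U c U ⇒ f q a f q a z c U ⇒ f q a f q a z c z
  U ⇒ f q a U c U ⇒ f q a f q a U c U ⇒ f q a f q a z c U ⇒ f q a f q a z c z

f q a f q a z c z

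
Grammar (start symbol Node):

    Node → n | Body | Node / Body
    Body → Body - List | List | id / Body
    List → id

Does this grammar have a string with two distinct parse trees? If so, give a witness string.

Ambiguous

Witness: id / id

Derivation 1: Node ⇒ Body ⇒ id / Body ⇒ id / List ⇒ id / id
Derivation 2: Node ⇒ Node / Body ⇒ Body / Body ⇒ List / Body ⇒ id / Body ⇒ id / List ⇒ id / id

Two distinct leftmost derivations for the same string.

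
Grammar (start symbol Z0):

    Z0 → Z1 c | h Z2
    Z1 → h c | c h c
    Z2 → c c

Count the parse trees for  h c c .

2

Parse trees for h c c:
  [Z0 [Z1 h c] c]
  [Z0 h [Z2 c c]]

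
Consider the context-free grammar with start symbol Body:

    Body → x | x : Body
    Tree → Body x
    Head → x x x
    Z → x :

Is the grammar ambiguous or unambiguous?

Unambiguous

Only Body is reachable from Body; ignoring the rest: The reachable grammar is A → atom sep A | atom. Each atom is followed by either the separator (recurse) or end-of-string (stop) — no choice point.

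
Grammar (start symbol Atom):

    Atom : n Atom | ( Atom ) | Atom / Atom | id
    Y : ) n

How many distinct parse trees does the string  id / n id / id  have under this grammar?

3

Parse trees for id / n id / id:
  [Atom [Atom id] / [Atom n [Atom [Atom id] / [Atom id]]]]
  [Atom [Atom id] / [Atom [Atom n [Atom id]] / [Atom id]]]
  [Atom [Atom [Atom id] / [Atom n [Atom id]]] / [Atom id]]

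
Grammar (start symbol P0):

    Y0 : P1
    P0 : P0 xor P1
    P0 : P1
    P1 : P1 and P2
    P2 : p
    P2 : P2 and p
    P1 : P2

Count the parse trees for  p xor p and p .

2

Parse trees for p xor p and p:
  [P0 [P0 [P1 [P2 p]]] xor [P1 [P1 [P2 p]] and [P2 p]]]
  [P0 [P0 [P1 [P2 p]]] xor [P1 [P2 [P2 p] and p]]]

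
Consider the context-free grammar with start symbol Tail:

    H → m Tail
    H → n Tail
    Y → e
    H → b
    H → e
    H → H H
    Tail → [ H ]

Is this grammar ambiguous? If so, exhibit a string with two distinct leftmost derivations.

Ambiguous

Witness: [ b b b ]

Derivation 1: Tail ⇒ [ H ] ⇒ [ H H ] ⇒ [ b H ] ⇒ [ b H H ] ⇒ [ b b H ] ⇒ [ b b b ]
Derivation 2: Tail ⇒ [ H ] ⇒ [ H H ] ⇒ [ H H H ] ⇒ [ b H H ] ⇒ [ b b H ] ⇒ [ b b b ]

Two distinct leftmost derivations for the same string.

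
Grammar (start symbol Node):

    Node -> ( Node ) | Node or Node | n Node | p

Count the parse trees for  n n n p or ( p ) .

Parse trees for n n n p or ( p ):
  [Node [Node n [Node n [Node n [Node p]]]] or [Node ( [Node p] )]]
  [Node n [Node [Node n [Node n [Node p]]] or [Node ( [Node p] )]]]
  [Node n [Node n [Node [Node n [Node p]] or [Node ( [Node p] )]]]]
  [Node n [Node n [Node n [Node [Node p] or [Node ( [Node p] )]]]]]

4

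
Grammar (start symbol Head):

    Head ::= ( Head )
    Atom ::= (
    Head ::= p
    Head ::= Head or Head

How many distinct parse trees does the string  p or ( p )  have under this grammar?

Parse trees for p or ( p ):
  [Head [Head p] or [Head ( [Head p] )]]

1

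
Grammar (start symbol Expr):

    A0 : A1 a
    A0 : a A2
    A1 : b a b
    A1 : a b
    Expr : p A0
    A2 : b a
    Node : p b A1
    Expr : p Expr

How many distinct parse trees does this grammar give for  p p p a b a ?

Parse trees for p p p a b a:
  [Expr p [Expr p [Expr p [A0 [A1 a b] a]]]]
  [Expr p [Expr p [Expr p [A0 a [A2 b a]]]]]

2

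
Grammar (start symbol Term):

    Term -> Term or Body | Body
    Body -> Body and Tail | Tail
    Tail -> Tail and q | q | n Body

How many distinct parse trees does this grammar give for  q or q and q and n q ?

Parse trees for q or q and q and n q:
  [Term [Term [Body [Tail q]]] or [Body [Body [Body [Tail q]] and [Tail q]] and [Tail n [Body [Tail q]]]]]
  [Term [Term [Body [Tail q]]] or [Body [Body [Tail [Tail q] and q]] and [Tail n [Body [Tail q]]]]]

2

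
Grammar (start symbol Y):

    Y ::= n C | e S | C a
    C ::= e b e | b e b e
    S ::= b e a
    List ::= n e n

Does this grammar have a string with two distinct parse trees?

Witness: e b e a

Derivation 1: Y ⇒ e S ⇒ e b e a
Derivation 2: Y ⇒ C a ⇒ e b e a

Two distinct leftmost derivations for the same string.

Ambiguous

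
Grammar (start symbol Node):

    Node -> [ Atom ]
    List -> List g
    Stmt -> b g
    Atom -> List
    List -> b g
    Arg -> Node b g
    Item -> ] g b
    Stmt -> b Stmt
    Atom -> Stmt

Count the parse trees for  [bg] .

Parse trees for [bg]:
  [Node [ [Atom [List b g]] ]]
  [Node [ [Atom [Stmt b g]] ]]

2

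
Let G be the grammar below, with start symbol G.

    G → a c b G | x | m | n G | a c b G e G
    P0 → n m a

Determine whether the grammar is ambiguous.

Ambiguous

Witness: a c b a c b m e m

Derivation 1: G ⇒ a c b G ⇒ a c b a c b G e G ⇒ a c b a c b m e G ⇒ a c b a c b m e m
Derivation 2: G ⇒ a c b G e G ⇒ a c b a c b G e G ⇒ a c b a c b m e G ⇒ a c b a c b m e m

Two distinct leftmost derivations for the same string.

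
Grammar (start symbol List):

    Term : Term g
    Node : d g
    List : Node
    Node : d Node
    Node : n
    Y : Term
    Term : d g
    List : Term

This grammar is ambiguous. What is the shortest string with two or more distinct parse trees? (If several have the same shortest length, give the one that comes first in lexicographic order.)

d g

length 1: no string has ≥2 trees
length 2: d g has 2 parse trees

Two derivations of d g:
  List ⇒ Node ⇒ d g
  List ⇒ Term ⇒ d g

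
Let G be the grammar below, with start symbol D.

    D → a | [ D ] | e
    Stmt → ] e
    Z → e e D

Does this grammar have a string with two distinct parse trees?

(Stmt, Z are unreachable from D, so their rules don't affect L(D).) Each string is a nest of matched brackets around a single atom. An opening bracket forces the recursive rule; an atom forces the base rule.

Unambiguous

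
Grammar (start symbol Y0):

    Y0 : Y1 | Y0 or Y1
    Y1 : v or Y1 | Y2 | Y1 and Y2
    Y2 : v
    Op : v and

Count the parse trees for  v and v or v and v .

1

Parse trees for v and v or v and v:
  [Y0 [Y0 [Y1 [Y1 [Y2 v]] and [Y2 v]]] or [Y1 [Y1 [Y2 v]] and [Y2 v]]]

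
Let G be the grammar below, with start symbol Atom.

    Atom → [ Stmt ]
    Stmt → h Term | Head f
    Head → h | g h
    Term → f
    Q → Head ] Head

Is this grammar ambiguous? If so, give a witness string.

Ambiguous

Witness: [ h f ]

Derivation 1: Atom ⇒ [ Stmt ] ⇒ [ h Term ] ⇒ [ h f ]
Derivation 2: Atom ⇒ [ Stmt ] ⇒ [ Head f ] ⇒ [ h f ]

Two distinct leftmost derivations for the same string.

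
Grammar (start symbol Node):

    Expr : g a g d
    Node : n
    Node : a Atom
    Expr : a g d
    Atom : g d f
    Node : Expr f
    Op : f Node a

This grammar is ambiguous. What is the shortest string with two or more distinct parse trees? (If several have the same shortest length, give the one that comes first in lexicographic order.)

a g d f

length 1: no string has ≥2 trees
length 4: a g d f has 2 parse trees

Two derivations of a g d f:
  Node ⇒ a Atom ⇒ a g d f
  Node ⇒ Expr f ⇒ a g d f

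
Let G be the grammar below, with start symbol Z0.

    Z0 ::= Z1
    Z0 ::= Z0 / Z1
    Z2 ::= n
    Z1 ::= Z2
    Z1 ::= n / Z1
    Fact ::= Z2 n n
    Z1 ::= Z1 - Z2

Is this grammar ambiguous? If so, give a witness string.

Ambiguous

Witness: n / n

Derivation 1: Z0 ⇒ Z1 ⇒ n / Z1 ⇒ n / Z2 ⇒ n / n
Derivation 2: Z0 ⇒ Z0 / Z1 ⇒ Z1 / Z1 ⇒ Z2 / Z1 ⇒ n / Z1 ⇒ n / Z2 ⇒ n / n

Two distinct leftmost derivations for the same string.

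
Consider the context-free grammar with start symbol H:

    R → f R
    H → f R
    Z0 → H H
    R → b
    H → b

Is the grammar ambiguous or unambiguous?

(Z0 is unreachable from H, so its rules don't affect L(H).) The reachable rules are right-linear with at most one rule per (nonterminal, next-terminal) pair. Each input token forces the next rule, so parsing is deterministic.

Unambiguous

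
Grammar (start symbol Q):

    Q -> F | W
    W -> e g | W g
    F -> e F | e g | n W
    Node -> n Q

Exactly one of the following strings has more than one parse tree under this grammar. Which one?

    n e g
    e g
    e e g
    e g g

n e g: 1 tree
e g: 2 trees
e e g: 1 tree
e g g: 1 tree

e g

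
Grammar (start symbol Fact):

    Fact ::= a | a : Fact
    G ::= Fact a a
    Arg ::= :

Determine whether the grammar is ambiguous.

(G, Arg are unreachable from Fact, so their rules don't affect L(Fact).) Right-recursive list with a separator: after each atom, whether the separator follows determines the rule. One parse per string.

Unambiguous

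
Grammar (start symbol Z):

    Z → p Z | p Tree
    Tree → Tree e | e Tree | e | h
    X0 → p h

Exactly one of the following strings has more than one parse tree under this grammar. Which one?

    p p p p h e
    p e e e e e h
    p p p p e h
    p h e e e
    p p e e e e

p p e e e e

p p p p h e: 1 tree
p e e e e e h: 1 tree
p p p p e h: 1 tree
p h e e e: 1 tree
p p e e e e: 8 trees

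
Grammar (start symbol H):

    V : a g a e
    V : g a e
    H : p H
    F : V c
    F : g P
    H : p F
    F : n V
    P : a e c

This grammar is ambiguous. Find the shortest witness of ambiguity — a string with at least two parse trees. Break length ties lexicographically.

length 5: p g a e c has 2 parse trees

Two derivations of p g a e c:
  H ⇒ p F ⇒ p V c ⇒ p g a e c
  H ⇒ p F ⇒ p g P ⇒ p g a e c

p g a e c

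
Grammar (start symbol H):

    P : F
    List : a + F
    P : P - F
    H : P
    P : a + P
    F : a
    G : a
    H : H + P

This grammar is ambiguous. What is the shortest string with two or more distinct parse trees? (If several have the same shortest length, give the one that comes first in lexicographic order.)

length 1: no string has ≥2 trees
length 3: a + a has 2 parse trees

Two derivations of a + a:
  H ⇒ P ⇒ a + P ⇒ a + F ⇒ a + a
  H ⇒ H + P ⇒ P + P ⇒ F + P ⇒ a + P ⇒ a + F ⇒ a + a

a + a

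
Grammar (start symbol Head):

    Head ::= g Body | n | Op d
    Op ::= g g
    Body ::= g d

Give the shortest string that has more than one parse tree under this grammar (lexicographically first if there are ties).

length 1: no string has ≥2 trees
length 3: g g d has 2 parse trees

Two derivations of g g d:
  Head ⇒ g Body ⇒ g g d
  Head ⇒ Op d ⇒ g g d

g g d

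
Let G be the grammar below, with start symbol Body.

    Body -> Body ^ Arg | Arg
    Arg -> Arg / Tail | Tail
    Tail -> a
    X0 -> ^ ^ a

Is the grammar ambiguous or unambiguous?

Unambiguous

(X0 is unreachable from Body, so its rules don't affect L(Body).) The grammar is stratified — Body handles '^' (left-recursive), Arg handles '/', Tail atoms. Each operator has a fixed associativity and precedence level, so every string has one parse.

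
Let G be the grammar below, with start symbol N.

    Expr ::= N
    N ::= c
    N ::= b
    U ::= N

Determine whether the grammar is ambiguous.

Only N is reachable from N; ignoring the rest: Each reachable nonterminal has at most one production per leading terminal, and all productions are right-linear; the derivation is determined token-by-token.

Unambiguous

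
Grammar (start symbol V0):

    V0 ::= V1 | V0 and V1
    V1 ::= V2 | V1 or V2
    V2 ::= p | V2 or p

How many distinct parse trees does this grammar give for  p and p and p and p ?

Parse trees for p and p and p and p:
  [V0 [V0 [V0 [V0 [V1 [V2 p]]] and [V1 [V2 p]]] and [V1 [V2 p]]] and [V1 [V2 p]]]

1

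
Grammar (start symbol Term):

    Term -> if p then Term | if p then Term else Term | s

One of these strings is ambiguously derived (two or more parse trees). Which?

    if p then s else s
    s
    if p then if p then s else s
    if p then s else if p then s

if p then if p then s else s

if p then s else s: 1 tree
s: 1 tree
if p then if p then s else s: 2 trees
if p then s else if p then s: 1 tree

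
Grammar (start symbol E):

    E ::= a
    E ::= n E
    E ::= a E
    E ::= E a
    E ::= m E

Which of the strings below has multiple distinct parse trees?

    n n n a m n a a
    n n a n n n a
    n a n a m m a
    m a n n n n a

n n n a m n a a

n n n a m n a a: 8 trees
n n a n n n a: 1 tree
n a n a m m a: 1 tree
m a n n n n a: 1 tree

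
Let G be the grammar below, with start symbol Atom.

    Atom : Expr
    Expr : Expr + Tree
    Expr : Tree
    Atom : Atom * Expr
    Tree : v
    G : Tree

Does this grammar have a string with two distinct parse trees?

Only Atom, Expr, Tree are reachable from Atom; ignoring the rest: The grammar is stratified — Atom handles '*' (left-recursive), Expr handles '+', Tree atoms. Each operator has a fixed associativity and precedence level, so every string has one parse.

Unambiguous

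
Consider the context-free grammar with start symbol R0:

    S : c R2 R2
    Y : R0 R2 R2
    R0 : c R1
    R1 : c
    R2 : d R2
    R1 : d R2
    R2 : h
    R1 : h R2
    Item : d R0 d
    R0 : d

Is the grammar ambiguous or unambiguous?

Unambiguous

(Item, Y, S are unreachable from R0, so their rules don't affect L(R0).) Each reachable nonterminal has at most one production per leading terminal, and all productions are right-linear; the derivation is determined token-by-token.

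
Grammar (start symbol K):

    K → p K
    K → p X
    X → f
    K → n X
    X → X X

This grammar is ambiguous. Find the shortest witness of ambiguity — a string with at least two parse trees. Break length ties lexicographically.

n f f f

length 2: no string has ≥2 trees
length 3: no string has ≥2 trees
length 4: n f f f has 2 parse trees

Two derivations of n f f f:
  K ⇒ n X ⇒ n X X ⇒ n f X ⇒ n f X X ⇒ n f f X ⇒ n f f f
  K ⇒ n X ⇒ n X X ⇒ n X X X ⇒ n f X X ⇒ n f f X ⇒ n f f f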